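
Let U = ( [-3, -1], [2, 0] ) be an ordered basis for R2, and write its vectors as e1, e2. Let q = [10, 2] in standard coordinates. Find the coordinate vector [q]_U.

[-2, 2]

Write q = c_1 e1 + c_2 e2 and solve for the c_i.
System: -3c_1 + 2c_2 = 10, -c_1 + 0c_2 = 2; solving gives c_1 = -2, c_2 = 2.
Check: -2e1 + 2e2 = [10, 2].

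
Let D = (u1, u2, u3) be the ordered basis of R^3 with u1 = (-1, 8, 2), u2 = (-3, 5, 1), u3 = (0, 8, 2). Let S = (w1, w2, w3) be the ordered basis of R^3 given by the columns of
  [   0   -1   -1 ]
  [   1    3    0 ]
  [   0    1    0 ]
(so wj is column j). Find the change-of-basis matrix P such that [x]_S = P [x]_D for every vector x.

Take x = uj: its D-coordinates are the j-th standard unit vector, so P e_j — column j of P — equals [uj]_S.
u1 = 2w1 + 2w2 - w3, giving column 1 = (2, 2, -1); repeating for each j gives P = [[2, 2, 2], [2, 1, 2], [-1, 2, -2]].

[[2, 2, 2], [2, 1, 2], [-1, 2, -2]]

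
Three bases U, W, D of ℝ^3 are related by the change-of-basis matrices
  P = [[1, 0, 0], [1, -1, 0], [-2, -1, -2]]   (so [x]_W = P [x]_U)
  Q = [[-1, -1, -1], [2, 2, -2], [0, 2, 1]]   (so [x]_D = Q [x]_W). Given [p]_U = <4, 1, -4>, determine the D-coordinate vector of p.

Apply P to get W-coordinates <4, 3, -1>, then Q to get D-coordinates.
The result is [p]_D = <-6, 16, 5>.

<-6, 16, 5>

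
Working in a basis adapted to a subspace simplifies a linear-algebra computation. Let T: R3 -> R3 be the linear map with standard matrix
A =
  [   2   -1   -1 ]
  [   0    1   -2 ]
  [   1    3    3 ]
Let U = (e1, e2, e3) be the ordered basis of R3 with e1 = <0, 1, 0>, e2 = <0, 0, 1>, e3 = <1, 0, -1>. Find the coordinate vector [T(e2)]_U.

<-2, 2, -1>

Compute T(e2) = A e2 = <-1, -2, 3> in standard coordinates.
Then write this in U-coordinates: solve for y in y_1 e1 + ... + y_3 e3 = <-1, -2, 3>.
This gives y = <-2, 2, -1>, which is column 2 of [T]_U.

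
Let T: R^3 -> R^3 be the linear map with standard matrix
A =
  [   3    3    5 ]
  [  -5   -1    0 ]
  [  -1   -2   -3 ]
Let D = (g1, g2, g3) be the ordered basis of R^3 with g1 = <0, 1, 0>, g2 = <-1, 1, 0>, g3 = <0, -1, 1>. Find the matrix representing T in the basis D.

[[0, 3, 2], [-3, 0, -2], [-2, -1, -1]]

The j-th column of [T]_D is [T(gj)]_D.
T(g1) = A g1 = <3, -1, -2> = 0·g1 - 3g2 - 2g3, so column 1 is <0, -3, -2>.
Repeating for g2, g3 and assembling the columns gives [[0, 3, 2], [-3, 0, -2], [-2, -1, -1]].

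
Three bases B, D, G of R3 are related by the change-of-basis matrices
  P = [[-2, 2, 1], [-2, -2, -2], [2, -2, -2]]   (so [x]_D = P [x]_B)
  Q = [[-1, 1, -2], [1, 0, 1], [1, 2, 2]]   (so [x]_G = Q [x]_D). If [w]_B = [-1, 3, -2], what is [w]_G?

[2, 2, -2]

First [w]_D = P [w]_B = [6, 0, -4].
Then [w]_G = Q [w]_D = [2, 2, -2].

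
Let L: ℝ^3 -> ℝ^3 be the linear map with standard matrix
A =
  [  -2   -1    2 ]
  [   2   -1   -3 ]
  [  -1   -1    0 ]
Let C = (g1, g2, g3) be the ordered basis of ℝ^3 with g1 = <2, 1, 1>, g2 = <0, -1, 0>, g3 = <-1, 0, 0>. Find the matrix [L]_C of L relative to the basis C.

[[-3, 1, 1], [-3, 0, 3], [-3, 1, 0]]

The j-th column of [L]_C is [L(gj)]_C.
L(g1) = A g1 = <-3, 0, -3> = -3g1 - 3g2 - 3g3, so column 1 is <-3, -3, -3>.
Repeating for g2, g3 and assembling the columns gives [[-3, 1, 1], [-3, 0, 3], [-3, 1, 0]].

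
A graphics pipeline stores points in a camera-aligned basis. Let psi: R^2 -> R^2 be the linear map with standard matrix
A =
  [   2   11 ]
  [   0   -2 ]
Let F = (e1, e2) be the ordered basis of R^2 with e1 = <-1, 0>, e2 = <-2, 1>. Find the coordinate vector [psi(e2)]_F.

Column 2 of [psi]_F is the F-coordinate vector of psi(e2).
In standard coordinates psi(e2) = A e2 = <7, -2>.
Converting to F: <7, -2> = -3e1 - 2e2, so the coordinate vector is <-3, -2>.

<-3, -2>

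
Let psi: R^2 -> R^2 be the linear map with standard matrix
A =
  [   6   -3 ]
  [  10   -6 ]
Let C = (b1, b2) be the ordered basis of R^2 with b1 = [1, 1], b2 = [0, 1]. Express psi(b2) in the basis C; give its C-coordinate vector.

[-3, -3]

Column 2 of [psi]_C is the C-coordinate vector of psi(b2).
In standard coordinates psi(b2) = A b2 = [-3, -6].
Converting to C: [-3, -6] = -3b1 - 3b2, so the coordinate vector is [-3, -3].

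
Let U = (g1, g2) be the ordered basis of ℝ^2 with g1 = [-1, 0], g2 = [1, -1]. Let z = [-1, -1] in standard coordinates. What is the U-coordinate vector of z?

[2, 1]

We seek scalars with c_1 g1 + c_2 g2 = z; equivalently solve M c = z where the columns of M are g1, g2.
System: -c_1 + c_2 = -1, 0c_1 - c_2 = -1; solving gives c_1 = 2, c_2 = 1.
Check: 2g1 + g2 = [-1, -1].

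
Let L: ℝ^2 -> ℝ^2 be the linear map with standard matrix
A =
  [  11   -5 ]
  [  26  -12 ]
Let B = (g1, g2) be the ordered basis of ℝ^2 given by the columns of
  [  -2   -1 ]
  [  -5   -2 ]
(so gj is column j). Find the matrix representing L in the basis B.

With P the matrix whose columns are g1, g2, [L]_B = P^(-1) A P.
Column by column: L(g1) = A g1 = <3, 8>; its B-coordinates <-2, 1> give column 1.
Continuing for each basis vector yields [L]_B = [[-2, 0], [1, 1]].

[[-2, 0], [1, 1]]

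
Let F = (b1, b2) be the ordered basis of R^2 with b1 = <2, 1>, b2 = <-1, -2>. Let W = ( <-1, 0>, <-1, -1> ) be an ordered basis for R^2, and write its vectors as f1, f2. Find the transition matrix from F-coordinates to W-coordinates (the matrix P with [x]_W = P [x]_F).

Let M have columns bj and N have columns fj. Then for every x, N [x]_W = x = M [x]_F, so P = N^(-1) M.
Since det N = 1, N^(-1) has integer entries; multiplying gives P = [[-1, -1], [-1, 2]].

[[-1, -1], [-1, 2]]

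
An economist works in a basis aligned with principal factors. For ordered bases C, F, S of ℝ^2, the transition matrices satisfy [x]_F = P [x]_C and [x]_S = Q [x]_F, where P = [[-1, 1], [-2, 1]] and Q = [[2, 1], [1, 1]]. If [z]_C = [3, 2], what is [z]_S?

First [z]_F = P [z]_C = [-1, -4].
Then [z]_S = Q [z]_F = [-6, -5].

[-6, -5]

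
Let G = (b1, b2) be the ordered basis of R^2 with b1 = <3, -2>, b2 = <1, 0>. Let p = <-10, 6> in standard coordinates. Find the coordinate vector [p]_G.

Write p = c_1 b1 + c_2 b2 and solve for the c_i.
System: 3c_1 + c_2 = -10, -2c_1 + 0c_2 = 6; solving gives c_1 = -3, c_2 = -1.
Check: -3b1 - b2 = <-10, 6>.

<-3, -1>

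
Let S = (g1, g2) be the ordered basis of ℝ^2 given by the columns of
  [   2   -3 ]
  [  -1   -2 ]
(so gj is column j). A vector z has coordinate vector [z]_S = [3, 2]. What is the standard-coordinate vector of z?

[0, -7]

By definition z = 3g1 + 2g2.
Summing componentwise gives [0, -7].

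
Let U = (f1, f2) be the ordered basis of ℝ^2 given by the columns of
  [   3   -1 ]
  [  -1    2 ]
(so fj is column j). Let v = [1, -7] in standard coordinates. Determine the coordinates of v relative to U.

[-1, -4]

Write v = c_1 f1 + c_2 f2 and solve for the c_i.
System: 3c_1 - c_2 = 1, -c_1 + 2c_2 = -7; solving gives c_1 = -1, c_2 = -4.
Check: -f1 - 4f2 = [1, -7].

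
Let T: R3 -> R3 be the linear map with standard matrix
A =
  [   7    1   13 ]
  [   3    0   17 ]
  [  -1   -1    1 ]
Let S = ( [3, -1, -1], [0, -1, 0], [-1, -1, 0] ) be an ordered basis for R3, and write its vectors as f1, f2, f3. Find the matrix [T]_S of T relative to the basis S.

[[3, -1, -2], [3, 3, 3], [2, -2, 2]]

Let P have columns f1, ..., f3. Then [T]_S = P^(-1) A P.
Here det P = 1, so P^(-1) is integer; computing A P first and then P^(-1)(A P) gives [[3, -1, -2], [3, 3, 3], [2, -2, 2]].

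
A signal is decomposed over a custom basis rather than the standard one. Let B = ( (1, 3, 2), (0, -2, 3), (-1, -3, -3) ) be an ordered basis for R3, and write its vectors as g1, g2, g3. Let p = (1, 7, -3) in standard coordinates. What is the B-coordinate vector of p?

(0, -2, -1)

[p]_B is the unique c with M c = p, where M has columns g1, ..., g3.
Solving this 3x3 system gives c = (0, -2, -1).
Check: 0·g1 - 2g2 - g3 = (1, 7, -3).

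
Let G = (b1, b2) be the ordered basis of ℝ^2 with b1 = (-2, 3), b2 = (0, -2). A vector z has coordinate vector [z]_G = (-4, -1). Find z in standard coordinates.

By definition z = -4b1 - b2.
Summing componentwise gives (8, -10).

(8, -10)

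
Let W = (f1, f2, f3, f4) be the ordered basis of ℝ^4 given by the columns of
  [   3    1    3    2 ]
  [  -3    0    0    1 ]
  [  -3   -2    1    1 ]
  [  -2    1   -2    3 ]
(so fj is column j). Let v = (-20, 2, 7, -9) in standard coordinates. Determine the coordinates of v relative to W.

We seek scalars with c_1 f1 + ... + c_4 f4 = v; equivalently solve M c = v where the columns of M are f1, ..., f4.
Solving this 4x4 system gives c = (-2, -3, -1, -4).
Check: -2f1 - 3f2 - f3 - 4f4 = (-20, 2, 7, -9).

(-2, -3, -1, -4)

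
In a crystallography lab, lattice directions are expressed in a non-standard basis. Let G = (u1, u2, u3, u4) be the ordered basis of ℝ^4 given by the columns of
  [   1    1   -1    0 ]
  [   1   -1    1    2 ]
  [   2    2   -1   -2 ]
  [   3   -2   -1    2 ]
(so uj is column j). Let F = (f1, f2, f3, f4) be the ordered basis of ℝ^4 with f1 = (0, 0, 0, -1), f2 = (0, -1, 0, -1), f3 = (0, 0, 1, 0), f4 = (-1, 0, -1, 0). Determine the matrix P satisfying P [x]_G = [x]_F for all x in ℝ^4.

[[-2, 1, 2, 0], [-1, 1, -1, -2], [1, 1, 0, -2], [-1, -1, 1, 0]]

Take x = uj: its G-coordinates are the j-th standard unit vector, so P e_j — column j of P — equals [uj]_F.
u1 = -2f1 - f2 + f3 - f4, giving column 1 = (-2, -1, 1, -1); repeating for each j gives P = [[-2, 1, 2, 0], [-1, 1, -1, -2], [1, 1, 0, -2], [-1, -1, 1, 0]].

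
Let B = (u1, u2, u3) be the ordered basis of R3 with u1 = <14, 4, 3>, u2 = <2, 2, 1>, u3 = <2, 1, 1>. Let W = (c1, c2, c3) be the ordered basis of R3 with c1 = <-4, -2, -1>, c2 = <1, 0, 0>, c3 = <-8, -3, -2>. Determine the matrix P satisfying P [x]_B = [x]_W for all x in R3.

Column j of P is [uj]_W, since P maps B-coordinates to W-coordinates.
Expressing u1 in W: u1 = c1 + 2c2 - 2c3, so column 1 of P is <1, 2, -2>.
Doing the same for each uj gives P = [[1, -1, 1], [2, -2, -2], [-2, 0, -1]].

[[1, -1, 1], [2, -2, -2], [-2, 0, -1]]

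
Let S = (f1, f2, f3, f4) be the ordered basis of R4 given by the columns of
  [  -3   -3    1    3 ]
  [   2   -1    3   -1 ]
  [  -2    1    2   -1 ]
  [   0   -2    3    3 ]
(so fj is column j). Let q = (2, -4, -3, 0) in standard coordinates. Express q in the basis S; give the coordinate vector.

Write q = c_1 f1 + ... + c_4 f4 and solve for the c_i.
Gaussian elimination on [M | q] yields c = (0, 0, -1, 1).
Check: 0·f1 + 0·f2 - f3 + f4 = (2, -4, -3, 0).

(0, 0, -1, 1)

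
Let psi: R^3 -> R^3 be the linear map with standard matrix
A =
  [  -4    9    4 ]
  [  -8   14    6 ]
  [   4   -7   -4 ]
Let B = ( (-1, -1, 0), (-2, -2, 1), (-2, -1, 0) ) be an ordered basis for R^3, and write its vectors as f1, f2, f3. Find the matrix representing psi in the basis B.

[[1, 2, -3], [3, 2, -1], [-1, 0, 3]]

With P the matrix whose columns are f1, ..., f3, [psi]_B = P^(-1) A P.
Column by column: psi(f1) = A f1 = (-5, -6, 3); its B-coordinates (1, 3, -1) give column 1.
Continuing for each basis vector yields [psi]_B = [[1, 2, -3], [3, 2, -1], [-1, 0, 3]].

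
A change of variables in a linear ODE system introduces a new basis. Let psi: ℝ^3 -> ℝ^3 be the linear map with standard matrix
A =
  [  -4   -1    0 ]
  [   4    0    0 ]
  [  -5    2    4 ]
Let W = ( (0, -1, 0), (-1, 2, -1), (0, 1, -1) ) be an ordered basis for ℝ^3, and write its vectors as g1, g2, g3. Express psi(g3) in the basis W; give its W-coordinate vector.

(3, 1, 1)

Column 3 of [psi]_W is the W-coordinate vector of psi(g3).
In standard coordinates psi(g3) = A g3 = (-1, 0, -2).
Converting to W: (-1, 0, -2) = 3g1 + g2 + g3, so the coordinate vector is (3, 1, 1).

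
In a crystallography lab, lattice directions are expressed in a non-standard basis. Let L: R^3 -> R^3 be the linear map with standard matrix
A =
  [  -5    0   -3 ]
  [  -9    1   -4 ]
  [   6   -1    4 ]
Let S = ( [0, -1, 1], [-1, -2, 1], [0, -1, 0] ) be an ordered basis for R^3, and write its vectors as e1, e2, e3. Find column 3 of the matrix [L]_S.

[1, 0, 0]

Column 3 of [L]_S is the S-coordinate vector of L(e3).
In standard coordinates L(e3) = A e3 = [0, -1, 1].
Converting to S: [0, -1, 1] = e1 + 0·e2 + 0·e3, so the coordinate vector is [1, 0, 0].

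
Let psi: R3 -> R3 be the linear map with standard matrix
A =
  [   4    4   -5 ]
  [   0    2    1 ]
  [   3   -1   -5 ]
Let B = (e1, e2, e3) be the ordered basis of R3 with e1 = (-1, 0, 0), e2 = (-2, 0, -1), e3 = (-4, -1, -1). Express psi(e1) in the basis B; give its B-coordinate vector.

(-2, 3, 0)

Column 1 of [psi]_B is the B-coordinate vector of psi(e1).
In standard coordinates psi(e1) = A e1 = (-4, 0, -3).
Converting to B: (-4, 0, -3) = -2e1 + 3e2 + 0·e3, so the coordinate vector is (-2, 3, 0).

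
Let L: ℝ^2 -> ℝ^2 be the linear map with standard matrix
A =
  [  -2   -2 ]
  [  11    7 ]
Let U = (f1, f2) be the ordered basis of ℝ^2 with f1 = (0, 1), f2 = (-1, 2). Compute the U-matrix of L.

Let P have columns f1, f2. Then [L]_U = P^(-1) A P.
Here det P = 1, so P^(-1) is integer; computing A P first and then P^(-1)(A P) gives [[3, -1], [2, 2]].

[[3, -1], [2, 2]]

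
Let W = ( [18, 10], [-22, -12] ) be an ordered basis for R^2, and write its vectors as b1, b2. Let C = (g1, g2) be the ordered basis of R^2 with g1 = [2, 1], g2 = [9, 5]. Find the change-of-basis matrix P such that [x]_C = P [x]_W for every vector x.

[[0, -2], [2, -2]]

Let M have columns bj and N have columns gj. Then for every x, N [x]_C = x = M [x]_W, so P = N^(-1) M.
Since det N = 1, N^(-1) has integer entries; multiplying gives P = [[0, -2], [2, -2]].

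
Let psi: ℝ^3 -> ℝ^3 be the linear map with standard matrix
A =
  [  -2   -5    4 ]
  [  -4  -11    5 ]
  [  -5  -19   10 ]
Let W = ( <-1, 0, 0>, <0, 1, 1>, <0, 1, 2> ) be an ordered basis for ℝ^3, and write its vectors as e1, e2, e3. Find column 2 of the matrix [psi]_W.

Compute psi(e2) = A e2 = <-1, -6, -9> in standard coordinates.
Then write this in W-coordinates: solve for y in y_1 e1 + ... + y_3 e3 = <-1, -6, -9>.
This gives y = <1, -3, -3>, which is column 2 of [psi]_W.

<1, -3, -3>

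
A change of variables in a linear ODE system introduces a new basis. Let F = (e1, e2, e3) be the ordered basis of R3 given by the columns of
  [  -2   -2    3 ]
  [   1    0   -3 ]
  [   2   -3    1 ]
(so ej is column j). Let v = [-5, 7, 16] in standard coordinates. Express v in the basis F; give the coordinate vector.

Write v = c_1 e1 + ... + c_3 e3 and solve for the c_i.
Gaussian elimination on [M | v] yields c = (4, -3, -1).
Check: 4e1 - 3e2 - e3 = [-5, 7, 16].

[4, -3, -1]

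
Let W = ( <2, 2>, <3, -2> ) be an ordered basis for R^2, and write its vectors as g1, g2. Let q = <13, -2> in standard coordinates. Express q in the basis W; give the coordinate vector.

We seek scalars with c_1 g1 + c_2 g2 = q; equivalently solve M c = q where the columns of M are g1, g2.
System: 2c_1 + 3c_2 = 13, 2c_1 - 2c_2 = -2; solving gives c_1 = 2, c_2 = 3.
Check: 2g1 + 3g2 = <13, -2>.

<2, 3>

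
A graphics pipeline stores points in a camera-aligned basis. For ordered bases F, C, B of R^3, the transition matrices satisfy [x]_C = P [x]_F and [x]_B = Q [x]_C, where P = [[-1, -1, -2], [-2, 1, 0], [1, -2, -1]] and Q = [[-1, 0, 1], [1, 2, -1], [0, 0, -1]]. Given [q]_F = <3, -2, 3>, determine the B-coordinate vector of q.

Apply P to get C-coordinates <-7, -8, 4>, then Q to get B-coordinates.
The result is [q]_B = <11, -27, -4>.

<11, -27, -4>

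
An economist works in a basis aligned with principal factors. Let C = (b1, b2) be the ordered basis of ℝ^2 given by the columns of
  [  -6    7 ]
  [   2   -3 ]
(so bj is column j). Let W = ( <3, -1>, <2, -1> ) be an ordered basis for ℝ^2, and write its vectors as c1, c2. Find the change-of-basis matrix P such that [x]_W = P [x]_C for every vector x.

[[-2, 1], [0, 2]]

Column j of P is [bj]_W, since P maps C-coordinates to W-coordinates.
Expressing b1 in W: b1 = -2c1 + 0·c2, so column 1 of P is <-2, 0>.
Doing the same for each bj gives P = [[-2, 1], [0, 2]].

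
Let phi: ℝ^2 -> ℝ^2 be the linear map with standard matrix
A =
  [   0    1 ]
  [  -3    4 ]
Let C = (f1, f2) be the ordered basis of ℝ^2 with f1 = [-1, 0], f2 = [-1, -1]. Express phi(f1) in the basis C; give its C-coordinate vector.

Compute phi(f1) = A f1 = [0, 3] in standard coordinates.
Then write this in C-coordinates: solve for y in y_1 f1 + y_2 f2 = [0, 3].
This gives y = [3, -3], which is column 1 of [phi]_C.

[3, -3]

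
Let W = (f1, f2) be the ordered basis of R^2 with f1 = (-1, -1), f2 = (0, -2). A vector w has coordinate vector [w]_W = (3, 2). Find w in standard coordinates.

(-3, -7)

By definition w = 3f1 + 2f2.
Summing componentwise gives (-3, -7).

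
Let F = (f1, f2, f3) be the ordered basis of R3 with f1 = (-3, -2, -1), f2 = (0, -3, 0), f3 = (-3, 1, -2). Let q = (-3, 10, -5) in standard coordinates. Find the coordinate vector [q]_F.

(-3, 0, 4)

Write q = c_1 f1 + ... + c_3 f3 and solve for the c_i.
Gaussian elimination on [M | q] yields c = (-3, 0, 4).
Check: -3f1 + 0·f2 + 4f3 = (-3, 10, -5).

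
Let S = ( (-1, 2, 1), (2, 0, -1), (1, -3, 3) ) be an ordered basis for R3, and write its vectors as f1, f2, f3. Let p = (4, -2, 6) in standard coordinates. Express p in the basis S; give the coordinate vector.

We seek scalars with c_1 f1 + ... + c_3 f3 = p; equivalently solve M c = p where the columns of M are f1, ..., f3.
Solving this 3x3 system gives c = (2, 2, 2).
Check: 2f1 + 2f2 + 2f3 = (4, -2, 6).

(2, 2, 2)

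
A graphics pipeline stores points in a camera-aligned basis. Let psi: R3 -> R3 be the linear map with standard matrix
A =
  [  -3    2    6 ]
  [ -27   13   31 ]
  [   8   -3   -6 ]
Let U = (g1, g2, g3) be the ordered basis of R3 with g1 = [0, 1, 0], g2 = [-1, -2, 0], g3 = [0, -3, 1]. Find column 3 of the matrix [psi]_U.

[1, 0, 3]

Compute psi(g3) = A g3 = [0, -8, 3] in standard coordinates.
Then write this in U-coordinates: solve for y in y_1 g1 + ... + y_3 g3 = [0, -8, 3].
This gives y = [1, 0, 3], which is column 3 of [psi]_U.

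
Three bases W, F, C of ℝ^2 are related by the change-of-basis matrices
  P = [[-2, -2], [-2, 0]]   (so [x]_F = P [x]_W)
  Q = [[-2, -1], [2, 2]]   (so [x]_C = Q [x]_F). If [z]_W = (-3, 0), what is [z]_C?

(-18, 24)

Composing the changes, [z]_C = Q P [z]_W.
Q P = [[6, 4], [-8, -4]]; applying this to (-3, 0) gives (-18, 24).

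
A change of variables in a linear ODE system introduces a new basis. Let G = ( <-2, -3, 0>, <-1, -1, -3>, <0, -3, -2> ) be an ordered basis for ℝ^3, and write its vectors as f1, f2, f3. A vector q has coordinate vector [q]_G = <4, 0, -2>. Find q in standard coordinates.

By definition q = 4f1 + 0·f2 - 2f3.
Summing componentwise gives <-8, -6, 4>.

<-8, -6, 4>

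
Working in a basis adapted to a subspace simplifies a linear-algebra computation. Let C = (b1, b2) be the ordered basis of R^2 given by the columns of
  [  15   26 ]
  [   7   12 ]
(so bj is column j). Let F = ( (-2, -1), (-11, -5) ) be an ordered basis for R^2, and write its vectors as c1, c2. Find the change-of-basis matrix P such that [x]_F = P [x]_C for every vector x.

Column j of P is [bj]_F, since P maps C-coordinates to F-coordinates.
Expressing b1 in F: b1 = -2c1 - c2, so column 1 of P is (-2, -1).
Doing the same for each bj gives P = [[-2, -2], [-1, -2]].

[[-2, -2], [-1, -2]]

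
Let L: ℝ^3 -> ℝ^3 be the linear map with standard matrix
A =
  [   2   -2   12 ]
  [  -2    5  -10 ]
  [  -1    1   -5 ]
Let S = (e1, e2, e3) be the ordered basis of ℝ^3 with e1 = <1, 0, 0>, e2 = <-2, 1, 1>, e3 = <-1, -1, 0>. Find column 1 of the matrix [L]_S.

<1, -1, 1>

Column 1 of [L]_S is the S-coordinate vector of L(e1).
In standard coordinates L(e1) = A e1 = <2, -2, -1>.
Converting to S: <2, -2, -1> = e1 - e2 + e3, so the coordinate vector is <1, -1, 1>.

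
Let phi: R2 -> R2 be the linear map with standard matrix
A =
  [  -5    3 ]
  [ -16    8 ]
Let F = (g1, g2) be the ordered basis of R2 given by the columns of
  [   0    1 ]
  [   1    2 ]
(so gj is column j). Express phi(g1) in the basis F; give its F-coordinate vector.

[2, 3]

Column 1 of [phi]_F is the F-coordinate vector of phi(g1).
In standard coordinates phi(g1) = A g1 = [3, 8].
Converting to F: [3, 8] = 2g1 + 3g2, so the coordinate vector is [2, 3].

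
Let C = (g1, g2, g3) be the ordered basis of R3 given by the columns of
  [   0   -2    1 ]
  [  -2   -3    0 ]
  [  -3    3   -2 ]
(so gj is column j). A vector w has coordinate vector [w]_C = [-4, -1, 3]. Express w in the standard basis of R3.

w = M [w]_C, where M has columns g1, ..., g3.
Carrying out the matrix-vector product, w = [5, 11, 3].

[5, 11, 3]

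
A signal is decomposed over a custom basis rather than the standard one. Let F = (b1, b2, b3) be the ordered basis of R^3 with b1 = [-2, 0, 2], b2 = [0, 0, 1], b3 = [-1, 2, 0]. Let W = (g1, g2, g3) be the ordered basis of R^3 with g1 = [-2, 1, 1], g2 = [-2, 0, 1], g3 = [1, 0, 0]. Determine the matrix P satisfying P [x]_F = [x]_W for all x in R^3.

Let M have columns bj and N have columns gj. Then for every x, N [x]_W = x = M [x]_F, so P = N^(-1) M.
Since det N = 1, N^(-1) has integer entries; multiplying gives P = [[0, 0, 2], [2, 1, -2], [2, 2, -1]].

[[0, 0, 2], [2, 1, -2], [2, 2, -1]]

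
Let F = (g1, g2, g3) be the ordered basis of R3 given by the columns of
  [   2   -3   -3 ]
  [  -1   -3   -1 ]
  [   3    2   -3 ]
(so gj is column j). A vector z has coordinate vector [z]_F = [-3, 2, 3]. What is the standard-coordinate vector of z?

[-21, -6, -14]

The coordinates say z = -3g1 + 2g2 + 3g3; adding the scaled basis vectors gives [-21, -6, -14].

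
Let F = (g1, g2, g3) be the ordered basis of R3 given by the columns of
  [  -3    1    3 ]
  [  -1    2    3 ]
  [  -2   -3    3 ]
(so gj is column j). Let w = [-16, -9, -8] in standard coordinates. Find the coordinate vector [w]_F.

[4, -1, -1]

[w]_F is the unique c with M c = w, where M has columns g1, ..., g3.
Solving this 3x3 system gives c = (4, -1, -1).
Check: 4g1 - g2 - g3 = [-16, -9, -8].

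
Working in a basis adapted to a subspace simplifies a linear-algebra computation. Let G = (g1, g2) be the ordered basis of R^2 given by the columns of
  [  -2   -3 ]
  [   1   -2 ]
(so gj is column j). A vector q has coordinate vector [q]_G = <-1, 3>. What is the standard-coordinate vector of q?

<-7, -7>

q = M [q]_G, where M has columns g1, g2.
Carrying out the matrix-vector product, q = <-7, -7>.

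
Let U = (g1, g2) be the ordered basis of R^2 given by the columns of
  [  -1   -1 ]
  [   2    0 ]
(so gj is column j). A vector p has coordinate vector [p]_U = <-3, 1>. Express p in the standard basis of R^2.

<2, -6>

The coordinates say p = -3g1 + g2; adding the scaled basis vectors gives <2, -6>.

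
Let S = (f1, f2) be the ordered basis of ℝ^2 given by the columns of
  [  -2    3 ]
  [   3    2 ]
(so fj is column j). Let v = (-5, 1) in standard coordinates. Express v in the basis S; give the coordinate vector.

(1, -1)

Write v = c_1 f1 + c_2 f2 and solve for the c_i.
System: -2c_1 + 3c_2 = -5, 3c_1 + 2c_2 = 1; solving gives c_1 = 1, c_2 = -1.
Check: f1 - f2 = (-5, 1).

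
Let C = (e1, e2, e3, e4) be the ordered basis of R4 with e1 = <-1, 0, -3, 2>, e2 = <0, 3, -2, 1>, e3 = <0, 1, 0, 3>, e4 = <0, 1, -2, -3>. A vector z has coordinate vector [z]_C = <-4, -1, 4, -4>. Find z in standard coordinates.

<4, -3, 22, 15>

z = M [z]_C, where M has columns e1, ..., e4.
Carrying out the matrix-vector product, z = <4, -3, 22, 15>.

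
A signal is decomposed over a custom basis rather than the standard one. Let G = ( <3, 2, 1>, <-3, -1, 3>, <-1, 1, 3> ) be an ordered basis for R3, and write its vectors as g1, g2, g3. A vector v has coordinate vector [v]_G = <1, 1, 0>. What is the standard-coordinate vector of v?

v = M [v]_G, where M has columns g1, ..., g3.
Carrying out the matrix-vector product, v = <0, 1, 4>.

<0, 1, 4>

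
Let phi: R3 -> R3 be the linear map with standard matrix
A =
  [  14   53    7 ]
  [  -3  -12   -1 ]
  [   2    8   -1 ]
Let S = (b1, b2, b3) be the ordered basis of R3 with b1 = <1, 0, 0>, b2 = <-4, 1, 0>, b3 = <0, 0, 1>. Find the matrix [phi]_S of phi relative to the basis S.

Let P have columns b1, ..., b3. Then [phi]_S = P^(-1) A P.
Here det P = 1, so P^(-1) is integer; computing A P first and then P^(-1)(A P) gives [[2, -3, 3], [-3, 0, -1], [2, 0, -1]].

[[2, -3, 3], [-3, 0, -1], [2, 0, -1]]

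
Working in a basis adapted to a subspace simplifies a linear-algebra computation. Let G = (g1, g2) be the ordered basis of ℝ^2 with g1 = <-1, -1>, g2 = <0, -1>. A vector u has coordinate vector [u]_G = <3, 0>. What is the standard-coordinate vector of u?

u = M [u]_G, where M has columns g1, g2.
Carrying out the matrix-vector product, u = <-3, -3>.

<-3, -3>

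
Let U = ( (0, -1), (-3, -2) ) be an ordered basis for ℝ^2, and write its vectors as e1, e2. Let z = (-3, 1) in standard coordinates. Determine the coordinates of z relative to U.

We seek scalars with c_1 e1 + c_2 e2 = z; equivalently solve M c = z where the columns of M are e1, e2.
System: 0c_1 - 3c_2 = -3, -c_1 - 2c_2 = 1; solving gives c_1 = -3, c_2 = 1.
Check: -3e1 + e2 = (-3, 1).

(-3, 1)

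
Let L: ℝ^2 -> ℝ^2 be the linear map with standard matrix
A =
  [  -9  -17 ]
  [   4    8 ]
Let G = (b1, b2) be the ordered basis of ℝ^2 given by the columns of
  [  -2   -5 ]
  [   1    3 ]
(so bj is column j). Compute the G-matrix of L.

Let P have columns b1, b2. Then [L]_G = P^(-1) A P.
Here det P = -1, so P^(-1) is integer; computing A P first and then P^(-1)(A P) gives [[-3, -2], [1, 2]].

[[-3, -2], [1, 2]]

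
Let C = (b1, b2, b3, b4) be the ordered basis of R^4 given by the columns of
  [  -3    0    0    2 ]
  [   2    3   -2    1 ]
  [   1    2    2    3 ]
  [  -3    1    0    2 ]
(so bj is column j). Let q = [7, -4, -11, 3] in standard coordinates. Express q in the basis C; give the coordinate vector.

We seek scalars with c_1 b1 + ... + c_4 b4 = q; equivalently solve M c = q where the columns of M are b1, ..., b4.
Row-reducing the augmented matrix [M | q] gives c = (-1, -4, -4, 2).
Check: -b1 - 4b2 - 4b3 + 2b4 = [7, -4, -11, 3].

[-1, -4, -4, 2]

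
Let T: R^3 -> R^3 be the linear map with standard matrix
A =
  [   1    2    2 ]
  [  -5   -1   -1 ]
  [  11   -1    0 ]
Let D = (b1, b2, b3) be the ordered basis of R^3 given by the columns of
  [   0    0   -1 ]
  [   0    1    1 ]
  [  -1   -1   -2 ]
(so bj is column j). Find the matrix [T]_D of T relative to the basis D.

Let P have columns b1, ..., b3. Then [T]_D = P^(-1) A P.
Here det P = -1, so P^(-1) is integer; computing A P first and then P^(-1)(A P) gives [[-3, 1, 3], [-1, 0, 3], [2, 0, 3]].

[[-3, 1, 3], [-1, 0, 3], [2, 0, 3]]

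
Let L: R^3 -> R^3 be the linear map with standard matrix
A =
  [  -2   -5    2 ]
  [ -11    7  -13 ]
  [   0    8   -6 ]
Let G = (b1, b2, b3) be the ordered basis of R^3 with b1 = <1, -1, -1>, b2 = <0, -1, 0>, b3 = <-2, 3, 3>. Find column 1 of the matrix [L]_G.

<-1, 3, -1>

Column 1 of [L]_G is the G-coordinate vector of L(b1).
In standard coordinates L(b1) = A b1 = <1, -5, -2>.
Converting to G: <1, -5, -2> = -b1 + 3b2 - b3, so the coordinate vector is <-1, 3, -1>.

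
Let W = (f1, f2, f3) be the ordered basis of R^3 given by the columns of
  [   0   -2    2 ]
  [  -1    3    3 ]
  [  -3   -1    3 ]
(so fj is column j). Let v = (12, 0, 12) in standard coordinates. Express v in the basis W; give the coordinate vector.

[v]_W is the unique c with M c = v, where M has columns f1, ..., f3.
Gaussian elimination on [M | v] yields c = (0, -3, 3).
Check: 0·f1 - 3f2 + 3f3 = (12, 0, 12).

(0, -3, 3)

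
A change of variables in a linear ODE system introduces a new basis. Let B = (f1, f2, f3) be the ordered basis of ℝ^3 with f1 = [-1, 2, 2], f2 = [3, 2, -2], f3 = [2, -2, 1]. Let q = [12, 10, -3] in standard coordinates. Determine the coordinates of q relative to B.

[2, 4, 1]

Write q = c_1 f1 + ... + c_3 f3 and solve for the c_i.
Gaussian elimination on [M | q] yields c = (2, 4, 1).
Check: 2f1 + 4f2 + f3 = [12, 10, -3].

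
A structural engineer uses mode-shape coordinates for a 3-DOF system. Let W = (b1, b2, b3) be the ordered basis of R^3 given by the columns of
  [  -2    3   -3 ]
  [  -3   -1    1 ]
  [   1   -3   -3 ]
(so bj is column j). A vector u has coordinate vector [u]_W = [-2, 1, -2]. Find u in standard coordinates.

[13, 3, 1]

The coordinates say u = -2b1 + b2 - 2b3; adding the scaled basis vectors gives [13, 3, 1].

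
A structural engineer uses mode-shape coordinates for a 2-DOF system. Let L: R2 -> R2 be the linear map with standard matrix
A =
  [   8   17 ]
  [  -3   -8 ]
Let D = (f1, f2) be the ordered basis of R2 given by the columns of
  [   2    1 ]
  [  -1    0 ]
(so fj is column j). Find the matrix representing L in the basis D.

[[-2, 3], [3, 2]]

With P the matrix whose columns are f1, f2, [L]_D = P^(-1) A P.
Column by column: L(f1) = A f1 = (-1, 2); its D-coordinates (-2, 3) give column 1.
Continuing for each basis vector yields [L]_D = [[-2, 3], [3, 2]].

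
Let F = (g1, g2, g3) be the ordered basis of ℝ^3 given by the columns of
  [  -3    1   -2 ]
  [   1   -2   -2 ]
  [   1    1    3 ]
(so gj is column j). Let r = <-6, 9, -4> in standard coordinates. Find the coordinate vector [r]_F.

Write r = c_1 g1 + ... + c_3 g3 and solve for the c_i.
Solving this 3x3 system gives c = (3, -1, -2).
Check: 3g1 - g2 - 2g3 = <-6, 9, -4>.

<3, -1, -2>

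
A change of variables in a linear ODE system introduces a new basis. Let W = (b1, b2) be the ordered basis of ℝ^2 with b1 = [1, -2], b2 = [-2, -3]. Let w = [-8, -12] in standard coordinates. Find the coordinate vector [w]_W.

[0, 4]

We seek scalars with c_1 b1 + c_2 b2 = w; equivalently solve M c = w where the columns of M are b1, b2.
System: c_1 - 2c_2 = -8, -2c_1 - 3c_2 = -12; solving gives c_1 = 0, c_2 = 4.
Check: 0·b1 + 4b2 = [-8, -12].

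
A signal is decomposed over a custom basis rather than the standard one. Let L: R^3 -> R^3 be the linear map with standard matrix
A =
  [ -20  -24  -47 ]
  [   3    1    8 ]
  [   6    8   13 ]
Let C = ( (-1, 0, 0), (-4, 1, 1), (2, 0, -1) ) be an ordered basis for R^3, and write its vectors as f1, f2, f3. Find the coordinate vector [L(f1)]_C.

(-2, -3, 3)

Compute L(f1) = A f1 = (20, -3, -6) in standard coordinates.
Then write this in C-coordinates: solve for y in y_1 f1 + ... + y_3 f3 = (20, -3, -6).
This gives y = (-2, -3, 3), which is column 1 of [L]_C.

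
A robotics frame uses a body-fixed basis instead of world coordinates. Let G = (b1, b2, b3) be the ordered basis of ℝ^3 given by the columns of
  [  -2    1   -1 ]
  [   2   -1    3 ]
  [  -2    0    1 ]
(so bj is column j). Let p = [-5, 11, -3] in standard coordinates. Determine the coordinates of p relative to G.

[p]_G is the unique c with M c = p, where M has columns b1, ..., b3.
Row-reducing the augmented matrix [M | p] gives c = (3, 4, 3).
Check: 3b1 + 4b2 + 3b3 = [-5, 11, -3].

[3, 4, 3]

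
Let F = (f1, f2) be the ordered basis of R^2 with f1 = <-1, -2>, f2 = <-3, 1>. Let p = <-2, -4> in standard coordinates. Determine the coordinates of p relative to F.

We seek scalars with c_1 f1 + c_2 f2 = p; equivalently solve M c = p where the columns of M are f1, f2.
System: -c_1 - 3c_2 = -2, -2c_1 + c_2 = -4; solving gives c_1 = 2, c_2 = 0.
Check: 2f1 + 0·f2 = <-2, -4>.

<2, 0>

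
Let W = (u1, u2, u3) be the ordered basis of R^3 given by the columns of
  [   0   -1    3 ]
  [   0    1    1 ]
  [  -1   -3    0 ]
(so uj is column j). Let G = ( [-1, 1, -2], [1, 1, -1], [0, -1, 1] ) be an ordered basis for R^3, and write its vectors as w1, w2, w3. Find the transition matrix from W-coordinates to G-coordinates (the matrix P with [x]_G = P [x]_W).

[[1, 2, -1], [1, 1, 2], [2, 2, 0]]

Let M have columns uj and N have columns wj. Then for every x, N [x]_G = x = M [x]_W, so P = N^(-1) M.
Since det N = 1, N^(-1) has integer entries; multiplying gives P = [[1, 2, -1], [1, 1, 2], [2, 2, 0]].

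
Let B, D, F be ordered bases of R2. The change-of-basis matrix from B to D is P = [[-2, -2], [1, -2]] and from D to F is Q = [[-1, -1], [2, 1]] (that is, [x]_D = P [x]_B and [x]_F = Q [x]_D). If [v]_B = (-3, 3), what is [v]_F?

(9, -9)

First [v]_D = P [v]_B = (0, -9).
Then [v]_F = Q [v]_D = (9, -9).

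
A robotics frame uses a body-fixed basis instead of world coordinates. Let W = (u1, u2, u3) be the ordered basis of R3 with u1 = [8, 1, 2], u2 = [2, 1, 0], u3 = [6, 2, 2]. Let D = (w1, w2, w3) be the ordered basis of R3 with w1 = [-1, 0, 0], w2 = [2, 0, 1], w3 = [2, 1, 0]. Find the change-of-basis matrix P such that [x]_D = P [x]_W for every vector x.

[[-2, 0, 2], [2, 0, 2], [1, 1, 2]]

Column j of P is [uj]_D, since P maps W-coordinates to D-coordinates.
Expressing u1 in D: u1 = -2w1 + 2w2 + w3, so column 1 of P is [-2, 2, 1].
Doing the same for each uj gives P = [[-2, 0, 2], [2, 0, 2], [1, 1, 2]].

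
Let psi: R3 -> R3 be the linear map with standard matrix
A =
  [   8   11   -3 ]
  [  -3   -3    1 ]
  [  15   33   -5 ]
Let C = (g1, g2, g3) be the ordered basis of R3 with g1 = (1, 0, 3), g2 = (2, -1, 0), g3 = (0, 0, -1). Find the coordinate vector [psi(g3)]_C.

Column 3 of [psi]_C is the C-coordinate vector of psi(g3).
In standard coordinates psi(g3) = A g3 = (3, -1, 5).
Converting to C: (3, -1, 5) = g1 + g2 - 2g3, so the coordinate vector is (1, 1, -2).

(1, 1, -2)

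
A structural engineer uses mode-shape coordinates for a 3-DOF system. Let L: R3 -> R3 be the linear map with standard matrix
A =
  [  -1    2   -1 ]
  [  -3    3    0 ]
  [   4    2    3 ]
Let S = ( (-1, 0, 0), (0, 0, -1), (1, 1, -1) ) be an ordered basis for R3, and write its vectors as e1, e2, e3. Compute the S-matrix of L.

The j-th column of [L]_S is [L(ej)]_S.
L(e1) = A e1 = (1, 3, -4) = 2e1 + e2 + 3e3, so column 1 is (2, 1, 3).
Repeating for e2, e3 and assembling the columns gives [[2, -1, -2], [1, 3, -3], [3, 0, 0]].

[[2, -1, -2], [1, 3, -3], [3, 0, 0]]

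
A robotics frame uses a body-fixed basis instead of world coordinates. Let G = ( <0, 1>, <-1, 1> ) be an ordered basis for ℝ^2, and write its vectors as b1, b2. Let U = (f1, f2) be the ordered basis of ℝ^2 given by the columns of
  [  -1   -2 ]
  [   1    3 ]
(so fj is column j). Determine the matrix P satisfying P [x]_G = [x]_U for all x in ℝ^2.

Let M have columns bj and N have columns fj. Then for every x, N [x]_U = x = M [x]_G, so P = N^(-1) M.
Since det N = -1, N^(-1) has integer entries; multiplying gives P = [[-2, 1], [1, 0]].

[[-2, 1], [1, 0]]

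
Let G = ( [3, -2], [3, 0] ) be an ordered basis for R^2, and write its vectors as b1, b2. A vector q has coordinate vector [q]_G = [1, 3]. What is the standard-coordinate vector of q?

[12, -2]

By definition q = b1 + 3b2.
Summing componentwise gives [12, -2].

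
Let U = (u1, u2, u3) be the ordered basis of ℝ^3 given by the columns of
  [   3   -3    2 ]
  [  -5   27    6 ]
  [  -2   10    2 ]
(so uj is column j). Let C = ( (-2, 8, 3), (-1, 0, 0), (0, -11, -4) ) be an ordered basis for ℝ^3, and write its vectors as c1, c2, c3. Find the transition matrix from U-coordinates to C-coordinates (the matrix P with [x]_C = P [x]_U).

[[-2, 2, -2], [1, -1, 2], [-1, -1, -2]]

Column j of P is [uj]_C, since P maps U-coordinates to C-coordinates.
Expressing u1 in C: u1 = -2c1 + c2 - c3, so column 1 of P is (-2, 1, -1).
Doing the same for each uj gives P = [[-2, 2, -2], [1, -1, 2], [-1, -1, -2]].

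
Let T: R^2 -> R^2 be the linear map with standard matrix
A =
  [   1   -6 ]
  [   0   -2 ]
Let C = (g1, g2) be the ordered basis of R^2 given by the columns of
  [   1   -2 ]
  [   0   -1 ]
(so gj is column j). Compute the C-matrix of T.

Let P have columns g1, g2. Then [T]_C = P^(-1) A P.
Here det P = -1, so P^(-1) is integer; computing A P first and then P^(-1)(A P) gives [[1, 0], [0, -2]].

[[1, 0], [0, -2]]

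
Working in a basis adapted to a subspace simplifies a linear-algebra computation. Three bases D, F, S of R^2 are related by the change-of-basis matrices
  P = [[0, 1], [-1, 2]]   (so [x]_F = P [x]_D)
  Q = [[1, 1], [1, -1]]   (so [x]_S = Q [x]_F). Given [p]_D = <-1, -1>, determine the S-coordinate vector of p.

First [p]_F = P [p]_D = <-1, -1>.
Then [p]_S = Q [p]_F = <-2, 0>.

<-2, 0>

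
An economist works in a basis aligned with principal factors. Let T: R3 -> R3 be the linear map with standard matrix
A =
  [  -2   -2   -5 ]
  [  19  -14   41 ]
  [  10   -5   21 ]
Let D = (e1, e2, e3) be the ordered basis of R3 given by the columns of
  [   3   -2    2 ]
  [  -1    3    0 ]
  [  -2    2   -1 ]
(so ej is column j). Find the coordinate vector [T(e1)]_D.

<2, -3, -3>

Column 1 of [T]_D is the D-coordinate vector of T(e1).
In standard coordinates T(e1) = A e1 = <6, -11, -7>.
Converting to D: <6, -11, -7> = 2e1 - 3e2 - 3e3, so the coordinate vector is <2, -3, -3>.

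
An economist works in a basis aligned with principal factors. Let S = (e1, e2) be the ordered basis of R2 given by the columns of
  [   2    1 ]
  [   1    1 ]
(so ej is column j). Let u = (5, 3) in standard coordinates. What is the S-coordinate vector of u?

Write u = c_1 e1 + c_2 e2 and solve for the c_i.
System: 2c_1 + c_2 = 5, c_1 + c_2 = 3; solving gives c_1 = 2, c_2 = 1.
Check: 2e1 + e2 = (5, 3).

(2, 1)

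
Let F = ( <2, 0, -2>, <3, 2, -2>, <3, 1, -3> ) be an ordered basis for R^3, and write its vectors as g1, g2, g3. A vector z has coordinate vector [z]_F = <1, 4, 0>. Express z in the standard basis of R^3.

<14, 8, -10>

z = M [z]_F, where M has columns g1, ..., g3.
Carrying out the matrix-vector product, z = <14, 8, -10>.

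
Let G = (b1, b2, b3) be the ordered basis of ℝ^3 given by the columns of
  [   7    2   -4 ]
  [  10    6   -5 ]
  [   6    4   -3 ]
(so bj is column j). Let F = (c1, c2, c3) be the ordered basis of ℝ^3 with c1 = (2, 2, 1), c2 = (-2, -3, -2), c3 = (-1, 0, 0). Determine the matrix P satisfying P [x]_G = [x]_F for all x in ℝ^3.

Let M have columns bj and N have columns cj. Then for every x, N [x]_F = x = M [x]_G, so P = N^(-1) M.
Since det N = 1, N^(-1) has integer entries; multiplying gives P = [[2, 0, -1], [-2, -2, 1], [1, 2, 0]].

[[2, 0, -1], [-2, -2, 1], [1, 2, 0]]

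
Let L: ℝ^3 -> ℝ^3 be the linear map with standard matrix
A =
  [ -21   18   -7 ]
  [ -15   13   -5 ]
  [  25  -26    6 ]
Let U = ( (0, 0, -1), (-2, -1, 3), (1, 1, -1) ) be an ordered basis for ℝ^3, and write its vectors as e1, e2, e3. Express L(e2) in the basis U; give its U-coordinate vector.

Column 2 of [L]_U is the U-coordinate vector of L(e2).
In standard coordinates L(e2) = A e2 = (3, 2, -6).
Converting to U: (3, 2, -6) = 2e1 - e2 + e3, so the coordinate vector is (2, -1, 1).

(2, -1, 1)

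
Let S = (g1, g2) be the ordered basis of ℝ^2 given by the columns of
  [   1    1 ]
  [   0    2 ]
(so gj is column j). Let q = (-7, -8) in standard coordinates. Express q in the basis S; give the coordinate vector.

(-3, -4)

We seek scalars with c_1 g1 + c_2 g2 = q; equivalently solve M c = q where the columns of M are g1, g2.
System: c_1 + c_2 = -7, 0c_1 + 2c_2 = -8; solving gives c_1 = -3, c_2 = -4.
Check: -3g1 - 4g2 = (-7, -8).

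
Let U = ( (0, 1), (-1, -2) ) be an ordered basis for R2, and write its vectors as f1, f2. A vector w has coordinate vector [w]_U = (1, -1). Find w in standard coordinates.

By definition w = f1 - f2.
Summing componentwise gives (1, 3).

(1, 3)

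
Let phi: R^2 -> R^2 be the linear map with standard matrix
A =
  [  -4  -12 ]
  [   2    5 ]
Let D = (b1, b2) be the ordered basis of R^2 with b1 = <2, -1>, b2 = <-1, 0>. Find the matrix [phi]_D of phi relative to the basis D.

With P the matrix whose columns are b1, b2, [phi]_D = P^(-1) A P.
Column by column: phi(b1) = A b1 = <4, -1>; its D-coordinates <1, -2> give column 1.
Continuing for each basis vector yields [phi]_D = [[1, 2], [-2, 0]].

[[1, 2], [-2, 0]]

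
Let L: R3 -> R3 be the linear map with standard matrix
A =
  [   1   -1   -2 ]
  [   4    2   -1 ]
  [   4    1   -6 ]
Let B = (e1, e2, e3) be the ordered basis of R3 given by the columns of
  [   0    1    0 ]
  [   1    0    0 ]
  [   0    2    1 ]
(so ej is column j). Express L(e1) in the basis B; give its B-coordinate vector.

Compute L(e1) = A e1 = (-1, 2, 1) in standard coordinates.
Then write this in B-coordinates: solve for y in y_1 e1 + ... + y_3 e3 = (-1, 2, 1).
This gives y = (2, -1, 3), which is column 1 of [L]_B.

(2, -1, 3)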